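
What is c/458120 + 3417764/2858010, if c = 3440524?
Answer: 284969951023/32732788530 ≈ 8.7059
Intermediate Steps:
c/458120 + 3417764/2858010 = 3440524/458120 + 3417764/2858010 = 3440524*(1/458120) + 3417764*(1/2858010) = 860131/114530 + 1708882/1429005 = 284969951023/32732788530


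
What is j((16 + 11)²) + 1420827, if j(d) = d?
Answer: 1421556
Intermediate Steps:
j((16 + 11)²) + 1420827 = (16 + 11)² + 1420827 = 27² + 1420827 = 729 + 1420827 = 1421556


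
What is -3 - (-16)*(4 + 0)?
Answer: 61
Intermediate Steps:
-3 - (-16)*(4 + 0) = -3 - (-16)*4 = -3 - 4*(-16) = -3 + 64 = 61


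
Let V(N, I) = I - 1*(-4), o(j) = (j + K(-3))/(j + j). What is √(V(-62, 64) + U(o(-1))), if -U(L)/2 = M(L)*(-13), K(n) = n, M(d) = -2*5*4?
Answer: 18*I*√3 ≈ 31.177*I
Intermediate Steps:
M(d) = -40 (M(d) = -10*4 = -40)
o(j) = (-3 + j)/(2*j) (o(j) = (j - 3)/(j + j) = (-3 + j)/((2*j)) = (-3 + j)*(1/(2*j)) = (-3 + j)/(2*j))
V(N, I) = 4 + I (V(N, I) = I + 4 = 4 + I)
U(L) = -1040 (U(L) = -(-80)*(-13) = -2*520 = -1040)
√(V(-62, 64) + U(o(-1))) = √((4 + 64) - 1040) = √(68 - 1040) = √(-972) = 18*I*√3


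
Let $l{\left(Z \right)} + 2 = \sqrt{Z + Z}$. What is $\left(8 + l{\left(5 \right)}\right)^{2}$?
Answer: $\left(6 + \sqrt{10}\right)^{2} \approx 83.947$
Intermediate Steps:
$l{\left(Z \right)} = -2 + \sqrt{2} \sqrt{Z}$ ($l{\left(Z \right)} = -2 + \sqrt{Z + Z} = -2 + \sqrt{2 Z} = -2 + \sqrt{2} \sqrt{Z}$)
$\left(8 + l{\left(5 \right)}\right)^{2} = \left(8 - \left(2 - \sqrt{2} \sqrt{5}\right)\right)^{2} = \left(8 - \left(2 - \sqrt{10}\right)\right)^{2} = \left(6 + \sqrt{10}\right)^{2}$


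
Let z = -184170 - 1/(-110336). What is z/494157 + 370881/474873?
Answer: 503426819703125/1232935535582976 ≈ 0.40832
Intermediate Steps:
z = -20320581119/110336 (z = -184170 - 1*(-1/110336) = -184170 + 1/110336 = -20320581119/110336 ≈ -1.8417e+5)
z/494157 + 370881/474873 = -20320581119/110336/494157 + 370881/474873 = -20320581119/110336*1/494157 + 370881*(1/474873) = -20320581119/54523306752 + 17661/22613 = 503426819703125/1232935535582976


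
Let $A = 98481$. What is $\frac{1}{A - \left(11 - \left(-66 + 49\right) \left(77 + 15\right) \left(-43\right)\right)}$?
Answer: $\frac{1}{165722} \approx 6.0342 \cdot 10^{-6}$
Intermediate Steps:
$\frac{1}{A - \left(11 - \left(-66 + 49\right) \left(77 + 15\right) \left(-43\right)\right)} = \frac{1}{98481 - \left(11 - \left(-66 + 49\right) \left(77 + 15\right) \left(-43\right)\right)} = \frac{1}{98481 - \left(11 - \left(-17\right) 92 \left(-43\right)\right)} = \frac{1}{98481 - -67241} = \frac{1}{98481 + \left(-11 + 67252\right)} = \frac{1}{98481 + 67241} = \frac{1}{165722}$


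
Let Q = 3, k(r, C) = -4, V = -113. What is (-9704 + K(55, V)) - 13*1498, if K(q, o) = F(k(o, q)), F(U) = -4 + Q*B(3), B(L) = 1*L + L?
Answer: -29164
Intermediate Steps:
B(L) = 2*L (B(L) = L + L = 2*L)
F(U) = 14 (F(U) = -4 + 3*(2*3) = -4 + 3*6 = -4 + 18 = 14)
K(q, o) = 14
(-9704 + K(55, V)) - 13*1498 = (-9704 + 14) - 13*1498 = -9690 - 19474 = -29164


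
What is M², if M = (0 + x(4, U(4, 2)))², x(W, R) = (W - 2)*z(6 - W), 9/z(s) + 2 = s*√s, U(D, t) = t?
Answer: 6561/(1 - √2)⁴ ≈ 2.2288e+5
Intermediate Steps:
z(s) = 9/(-2 + s^(3/2)) (z(s) = 9/(-2 + s*√s) = 9/(-2 + s^(3/2)))
x(W, R) = 9*(-2 + W)/(-2 + (6 - W)^(3/2)) (x(W, R) = (W - 2)*(9/(-2 + (6 - W)^(3/2))) = (-2 + W)*(9/(-2 + (6 - W)^(3/2))) = 9*(-2 + W)/(-2 + (6 - W)^(3/2)))
M = 324/(-2 + 2*√2)² (M = (0 + 9*(-2 + 4)/(-2 + (6 - 1*4)^(3/2)))² = (0 + 9*2/(-2 + (6 - 4)^(3/2)))² = (0 + 9*2/(-2 + 2^(3/2)))² = (0 + 9*2/(-2 + 2*√2))² = (0 + 18/(-2 + 2*√2))² = (18/(-2 + 2*√2))² = 324/(-2 + 2*√2)² ≈ 472.10)
M² = (81/(1 - √2)²)² = 6561/(1 - √2)⁴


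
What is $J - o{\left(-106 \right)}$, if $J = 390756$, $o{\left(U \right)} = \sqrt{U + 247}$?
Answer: $390756 - \sqrt{141} \approx 3.9074 \cdot 10^{5}$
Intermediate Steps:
$o{\left(U \right)} = \sqrt{247 + U}$
$J - o{\left(-106 \right)} = 390756 - \sqrt{247 - 106} = 390756 - \sqrt{141}$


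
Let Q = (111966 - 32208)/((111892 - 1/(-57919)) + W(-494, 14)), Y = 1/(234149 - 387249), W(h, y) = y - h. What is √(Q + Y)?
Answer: √783225016687578072253575941/33223187883770 ≈ 0.84237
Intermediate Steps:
Y = -1/153100 (Y = 1/(-153100) = -1/153100 ≈ -6.5317e-6)
Q = 1539834534/2170031867 (Q = (111966 - 32208)/((111892 - 1/(-57919)) + (14 - 1*(-494))) = 79758/((111892 - 1*(-1/57919)) + (14 + 494)) = 79758/((111892 + 1/57919) + 508) = 79758/(6480672749/57919 + 508) = 79758/(6510095601/57919) = 79758*(57919/6510095601) = 1539834534/2170031867 ≈ 0.70959)
√(Q + Y) = √(1539834534/2170031867 - 1/153100) = √(235746497123533/332231878837700) = √783225016687578072253575941/33223187883770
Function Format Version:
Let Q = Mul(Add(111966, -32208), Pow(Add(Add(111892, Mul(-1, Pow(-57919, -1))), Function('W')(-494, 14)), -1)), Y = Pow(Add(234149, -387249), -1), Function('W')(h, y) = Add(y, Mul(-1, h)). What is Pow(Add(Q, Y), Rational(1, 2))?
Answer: Mul(Rational(1, 33223187883770), Pow(783225016687578072253575941, Rational(1, 2))) ≈ 0.84237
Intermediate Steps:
Y = Rational(-1, 153100) (Y = Pow(-153100, -1) = Rational(-1, 153100) ≈ -6.5317e-6)
Q = Rational(1539834534, 2170031867) (Q = Mul(Add(111966, -32208), Pow(Add(Add(111892, Mul(-1, Pow(-57919, -1))), Add(14, Mul(-1, -494))), -1)) = Mul(79758, Pow(Add(Add(111892, Mul(-1, Rational(-1, 57919))), Add(14, 494)), -1)) = Mul(79758, Pow(Add(Add(111892, Rational(1, 57919)), 508), -1)) = Mul(79758, Pow(Add(Rational(6480672749, 57919), 508), -1)) = Mul(79758, Pow(Rational(6510095601, 57919), -1)) = Mul(79758, Rational(57919, 6510095601)) = Rational(1539834534, 2170031867) ≈ 0.70959)
Pow(Add(Q, Y), Rational(1, 2)) = Pow(Add(Rational(1539834534, 2170031867), Rational(-1, 153100)), Rational(1, 2)) = Pow(Rational(235746497123533, 332231878837700), Rational(1, 2)) = Mul(Rational(1, 33223187883770), Pow(783225016687578072253575941, Rational(1, 2)))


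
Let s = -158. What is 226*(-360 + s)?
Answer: -117068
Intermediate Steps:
226*(-360 + s) = 226*(-360 - 158) = 226*(-518) = -117068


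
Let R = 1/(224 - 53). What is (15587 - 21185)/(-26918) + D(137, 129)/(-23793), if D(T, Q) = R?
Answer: 11388006338/54759327777 ≈ 0.20796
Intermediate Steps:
R = 1/171 ≈ 0.0058480
D(T, Q) = 1/171
(15587 - 21185)/(-26918) + D(137, 129)/(-23793) = (15587 - 21185)/(-26918) + (1/171)/(-23793) = -5598*(-1/26918) + (1/171)*(-1/23793) = 2799/13459 - 1/4068603 = 11388006338/54759327777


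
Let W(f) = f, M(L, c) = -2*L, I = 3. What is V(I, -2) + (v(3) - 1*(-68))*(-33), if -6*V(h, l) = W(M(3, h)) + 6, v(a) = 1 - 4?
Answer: -2145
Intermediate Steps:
v(a) = -3
V(h, l) = 0 (V(h, l) = -(-2*3 + 6)/6 = -(-6 + 6)/6 = -⅙*0 = 0)
V(I, -2) + (v(3) - 1*(-68))*(-33) = 0 + (-3 - 1*(-68))*(-33) = 0 + (-3 + 68)*(-33) = 0 + 65*(-33) = 0 - 2145 = -2145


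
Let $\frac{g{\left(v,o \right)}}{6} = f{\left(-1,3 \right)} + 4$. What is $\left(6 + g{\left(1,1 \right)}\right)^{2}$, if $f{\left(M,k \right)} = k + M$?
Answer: $1764$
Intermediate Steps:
$f{\left(M,k \right)} = M + k$
$g{\left(v,o \right)} = 36$ ($g{\left(v,o \right)} = 6 \left(\left(-1 + 3\right) + 4\right) = 6 \left(2 + 4\right) = 6 \cdot 6 = 36$)
$\left(6 + g{\left(1,1 \right)}\right)^{2} = \left(6 + 36\right)^{2} = 42^{2} = 1764$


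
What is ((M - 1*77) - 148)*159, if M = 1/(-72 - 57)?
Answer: -1538378/43 ≈ -35776.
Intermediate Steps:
M = -1/129 (M = 1/(-129) = -1/129 ≈ -0.0077519)
((M - 1*77) - 148)*159 = ((-1/129 - 1*77) - 148)*159 = ((-1/129 - 77) - 148)*159 = (-9934/129 - 148)*159 = -29026/129*159 = -1538378/43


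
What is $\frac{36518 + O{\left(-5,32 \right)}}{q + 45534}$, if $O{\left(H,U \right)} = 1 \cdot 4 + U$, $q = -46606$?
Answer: $- \frac{18277}{536} \approx -34.099$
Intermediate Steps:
$O{\left(H,U \right)} = 4 + U$
$\frac{36518 + O{\left(-5,32 \right)}}{q + 45534} = \frac{36518 + \left(4 + 32\right)}{-46606 + 45534} = \frac{36518 + 36}{-1072} = 36554 \left(- \frac{1}{1072}\right) = - \frac{18277}{536}$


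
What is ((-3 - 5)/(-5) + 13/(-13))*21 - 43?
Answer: -152/5 ≈ -30.400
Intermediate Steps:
((-3 - 5)/(-5) + 13/(-13))*21 - 43 = (-8*(-⅕) + 13*(-1/13))*21 - 43 = (8/5 - 1)*21 - 43 = (⅗)*21 - 43 = 63/5 - 43 = -152/5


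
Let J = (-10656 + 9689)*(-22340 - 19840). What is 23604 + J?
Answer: 40811664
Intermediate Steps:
J = 40788060 (J = -967*(-42180) = 40788060)
23604 + J = 23604 + 40788060 = 40811664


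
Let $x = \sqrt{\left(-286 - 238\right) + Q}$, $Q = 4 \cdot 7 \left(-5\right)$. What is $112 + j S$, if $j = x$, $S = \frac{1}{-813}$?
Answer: $112 - \frac{2 i \sqrt{166}}{813} \approx 112.0 - 0.031695 i$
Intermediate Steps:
$S = - \frac{1}{813} \approx -0.00123$
$Q = -140$ ($Q = 28 \left(-5\right) = -140$)
$x = 2 i \sqrt{166}$ ($x = \sqrt{\left(-286 - 238\right) - 140} = \sqrt{-524 - 140} = \sqrt{-664} = 2 i \sqrt{166} \approx 25.768 i$)
$j = 2 i \sqrt{166} \approx 25.768 i$
$112 + j S = 112 + 2 i \sqrt{166} \left(- \frac{1}{813}\right) = 112 - \frac{2 i \sqrt{166}}{813}$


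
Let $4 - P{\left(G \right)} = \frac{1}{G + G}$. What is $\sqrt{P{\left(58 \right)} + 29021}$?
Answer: $\frac{\sqrt{97640071}}{58} \approx 170.37$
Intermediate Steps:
$P{\left(G \right)} = 4 - \frac{1}{2 G}$ ($P{\left(G \right)} = 4 - \frac{1}{G + G} = 4 - \frac{1}{2 G}$)
$\sqrt{P{\left(58 \right)} + 29021} = \sqrt{\left(4 - \frac{1}{2 \cdot 58}\right) + 29021} = \sqrt{\left(4 - \frac{1}{116}\right) + 29021} = \sqrt{\frac{463}{116} + 29021} = \sqrt{\frac{3366899}{116}} = \frac{\sqrt{97640071}}{58}$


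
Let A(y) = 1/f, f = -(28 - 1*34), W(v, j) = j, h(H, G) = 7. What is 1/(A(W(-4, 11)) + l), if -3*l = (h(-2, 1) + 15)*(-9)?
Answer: 6/397 ≈ 0.015113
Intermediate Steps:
l = 66 (l = -(7 + 15)*(-9)/3 = -22*(-9)/3 = -⅓*(-198) = 66)
f = 6 (f = -(28 - 34) = -1*(-6) = 6)
A(y) = ⅙ (A(y) = 1/6 = ⅙)
1/(A(W(-4, 11)) + l) = 1/(⅙ + 66) = 1/(397/6) = 6/397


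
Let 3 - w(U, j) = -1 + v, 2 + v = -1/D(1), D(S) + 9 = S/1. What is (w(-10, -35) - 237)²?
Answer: 3418801/64 ≈ 53419.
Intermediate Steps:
D(S) = -9 + S (D(S) = -9 + S/1 = -9 + S*1 = -9 + S)
v = -15/8 (v = -2 - 1/(-9 + 1) = -2 - 1/(-8) = -2 - 1*(-⅛) = -2 + ⅛ = -15/8 ≈ -1.8750)
w(U, j) = 47/8 (w(U, j) = 3 - (-1 - 15/8) = 3 - 1*(-23/8) = 3 + 23/8 = 47/8)
(w(-10, -35) - 237)² = (47/8 - 237)² = (-1849/8)² = 3418801/64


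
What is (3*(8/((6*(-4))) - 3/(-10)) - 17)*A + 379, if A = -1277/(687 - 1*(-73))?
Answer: 163093/400 ≈ 407.73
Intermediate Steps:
A = -1277/760 (A = -1277/(687 + 73) = -1277/760 ≈ -1.6803)
(3*(8/((6*(-4))) - 3/(-10)) - 17)*A + 379 = (3*(8/((6*(-4))) - 3/(-10)) - 17)*(-1277/760) + 379 = (3*(8/(-24) - 3*(-1/10)) - 17)*(-1277/760) + 379 = (3*(8*(-1/24) + 3/10) - 17)*(-1277/760) + 379 = (3*(-1/3 + 3/10) - 17)*(-1277/760) + 379 = (3*(-1/30) - 17)*(-1277/760) + 379 = (-1/10 - 17)*(-1277/760) + 379 = -171/10*(-1277/760) + 379 = 11493/400 + 379 = 163093/400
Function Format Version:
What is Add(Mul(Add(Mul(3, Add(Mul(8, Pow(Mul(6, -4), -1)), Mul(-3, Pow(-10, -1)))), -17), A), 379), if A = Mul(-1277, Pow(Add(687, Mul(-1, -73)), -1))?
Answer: Rational(163093, 400) ≈ 407.73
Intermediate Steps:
A = Rational(-1277, 760) (A = Mul(-1277, Pow(Add(687, 73), -1)) = Mul(-1277, Pow(760, -1)) = Mul(-1277, Rational(1, 760)) = Rational(-1277, 760) ≈ -1.6803)
Add(Mul(Add(Mul(3, Add(Mul(8, Pow(Mul(6, -4), -1)), Mul(-3, Pow(-10, -1)))), -17), A), 379) = Add(Mul(Add(Mul(3, Add(Mul(8, Pow(Mul(6, -4), -1)), Mul(-3, Pow(-10, -1)))), -17), Rational(-1277, 760)), 379) = Add(Mul(Add(Mul(3, Add(Mul(8, Pow(-24, -1)), Mul(-3, Rational(-1, 10)))), -17), Rational(-1277, 760)), 379) = Add(Mul(Add(Mul(3, Add(Mul(8, Rational(-1, 24)), Rational(3, 10))), -17), Rational(-1277, 760)), 379) = Add(Mul(Add(Mul(3, Add(Rational(-1, 3), Rational(3, 10))), -17), Rational(-1277, 760)), 379) = Add(Mul(Add(Mul(3, Rational(-1, 30)), -17), Rational(-1277, 760)), 379) = Add(Mul(Add(Rational(-1, 10), -17), Rational(-1277, 760)), 379) = Add(Mul(Rational(-171, 10), Rational(-1277, 760)), 379) = Add(Rational(11493, 400), 379) = Rational(163093, 400)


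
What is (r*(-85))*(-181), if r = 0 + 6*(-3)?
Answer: -276930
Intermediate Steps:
r = -18 (r = 0 - 18 = -18)
(r*(-85))*(-181) = -18*(-85)*(-181) = 1530*(-181) = -276930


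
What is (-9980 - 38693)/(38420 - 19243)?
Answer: -48673/19177 ≈ -2.5381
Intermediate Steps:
(-9980 - 38693)/(38420 - 19243) = -48673/19177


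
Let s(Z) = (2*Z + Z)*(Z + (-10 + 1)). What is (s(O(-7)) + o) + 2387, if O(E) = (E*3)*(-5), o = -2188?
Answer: 30439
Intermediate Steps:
O(E) = -15*E (O(E) = (3*E)*(-5) = -15*E)
s(Z) = 3*Z*(-9 + Z) (s(Z) = (3*Z)*(Z - 9) = (3*Z)*(-9 + Z) = 3*Z*(-9 + Z))
(s(O(-7)) + o) + 2387 = (3*(-15*(-7))*(-9 - 15*(-7)) - 2188) + 2387 = (3*105*(-9 + 105) - 2188) + 2387 = (3*105*96 - 2188) + 2387 = (30240 - 2188) + 2387 = 28052 + 2387 = 30439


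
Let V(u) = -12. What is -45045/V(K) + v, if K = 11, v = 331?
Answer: 16339/4 ≈ 4084.8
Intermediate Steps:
-45045/V(K) + v = -45045/(-12) + 331 = -45045*(-1)/12 + 331 = -105*(-143/4) + 331 = 15015/4 + 331 = 16339/4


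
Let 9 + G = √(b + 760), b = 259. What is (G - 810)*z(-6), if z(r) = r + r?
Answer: 9828 - 12*√1019 ≈ 9444.9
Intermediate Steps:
z(r) = 2*r
G = -9 + √1019 (G = -9 + √(259 + 760) = -9 + √1019 ≈ 22.922)
(G - 810)*z(-6) = ((-9 + √1019) - 810)*(2*(-6)) = (-819 + √1019)*(-12) = 9828 - 12*√1019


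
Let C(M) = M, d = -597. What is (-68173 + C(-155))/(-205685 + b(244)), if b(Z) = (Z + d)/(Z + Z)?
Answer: 3704896/11152737 ≈ 0.33220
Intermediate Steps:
b(Z) = (-597 + Z)/(2*Z) (b(Z) = (Z - 597)/(Z + Z) = (-597 + Z)/((2*Z)) = (-597 + Z)*(1/(2*Z)) = (-597 + Z)/(2*Z))
(-68173 + C(-155))/(-205685 + b(244)) = (-68173 - 155)/(-205685 + (1/2)*(-597 + 244)/244) = -68328/(-205685 + (1/2)*(1/244)*(-353)) = -68328/(-205685 - 353/488) = -68328/(-100374633/488) = -68328*(-488/100374633) = 3704896/11152737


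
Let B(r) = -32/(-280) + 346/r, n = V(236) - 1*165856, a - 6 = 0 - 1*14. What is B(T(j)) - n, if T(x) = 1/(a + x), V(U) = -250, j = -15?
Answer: 5535184/35 ≈ 1.5815e+5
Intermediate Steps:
a = -8 (a = 6 + (0 - 1*14) = 6 + (0 - 14) = 6 - 14 = -8)
n = -166106 (n = -250 - 1*165856 = -250 - 165856 = -166106)
T(x) = 1/(-8 + x)
B(r) = 4/35 + 346/r (B(r) = -32*(-1/280) + 346/r = 4/35 + 346/r)
B(T(j)) - n = (4/35 + 346/(1/(-8 - 15))) - 1*(-166106) = (4/35 + 346/(1/(-23))) + 166106 = (4/35 + 346/(-1/23)) + 166106 = (4/35 + 346*(-23)) + 166106 = (4/35 - 7958) + 166106 = -278526/35 + 166106 = 5535184/35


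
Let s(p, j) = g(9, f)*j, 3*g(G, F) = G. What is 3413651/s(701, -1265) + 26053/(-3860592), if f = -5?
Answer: -1464312512503/1627882960 ≈ -899.52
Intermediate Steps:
g(G, F) = G/3
s(p, j) = 3*j (s(p, j) = ((1/3)*9)*j = 3*j)
3413651/s(701, -1265) + 26053/(-3860592) = 3413651/((3*(-1265))) + 26053/(-3860592) = 3413651/(-3795) + 26053*(-1/3860592) = 3413651*(-1/3795) - 26053/3860592 = -3413651/3795 - 26053/3860592 = -1464312512503/1627882960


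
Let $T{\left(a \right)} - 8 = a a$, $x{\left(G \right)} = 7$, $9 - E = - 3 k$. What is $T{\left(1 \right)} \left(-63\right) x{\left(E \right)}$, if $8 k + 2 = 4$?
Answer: $-3969$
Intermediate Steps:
$k = \frac{1}{4}$ ($k = - \frac{1}{4} + \frac{1}{8} \cdot 4 = - \frac{1}{4} + \frac{1}{2} = \frac{1}{4} \approx 0.25$)
$E = \frac{39}{4}$ ($E = 9 - \left(-3\right) \frac{1}{4} = 9 - - \frac{3}{4} = 9 + \frac{3}{4} = \frac{39}{4} \approx 9.75$)
$T{\left(a \right)} = 8 + a^{2}$ ($T{\left(a \right)} = 8 + a a = 8 + a^{2}$)
$T{\left(1 \right)} \left(-63\right) x{\left(E \right)} = \left(8 + 1^{2}\right) \left(-63\right) 7 = \left(8 + 1\right) \left(-63\right) 7 = 9 \left(-63\right) 7 = \left(-567\right) 7 = -3969$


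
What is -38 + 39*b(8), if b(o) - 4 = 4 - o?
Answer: -38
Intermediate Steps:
b(o) = 8 - o (b(o) = 4 + (4 - o) = 8 - o)
-38 + 39*b(8) = -38 + 39*(8 - 1*8) = -38 + 39*(8 - 8) = -38 + 39*0 = -38 + 0 = -38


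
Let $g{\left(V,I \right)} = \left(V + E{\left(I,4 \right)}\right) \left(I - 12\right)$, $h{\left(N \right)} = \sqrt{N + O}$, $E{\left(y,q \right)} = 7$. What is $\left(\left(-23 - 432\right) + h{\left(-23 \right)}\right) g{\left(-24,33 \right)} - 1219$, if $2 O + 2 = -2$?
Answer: $161216 - 1785 i \approx 1.6122 \cdot 10^{5} - 1785.0 i$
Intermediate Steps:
$O = -2$ ($O = -1 + \frac{1}{2} \left(-2\right) = -1 - 1 = -2$)
$h{\left(N \right)} = \sqrt{-2 + N}$ ($h{\left(N \right)} = \sqrt{N - 2} = \sqrt{-2 + N}$)
$g{\left(V,I \right)} = \left(-12 + I\right) \left(7 + V\right)$ ($g{\left(V,I \right)} = \left(V + 7\right) \left(I - 12\right) = \left(7 + V\right) \left(-12 + I\right) = \left(-12 + I\right) \left(7 + V\right)$)
$\left(\left(-23 - 432\right) + h{\left(-23 \right)}\right) g{\left(-24,33 \right)} - 1219 = \left(\left(-23 - 432\right) + \sqrt{-2 - 23}\right) \left(-84 - -288 + 7 \cdot 33 + 33 \left(-24\right)\right) - 1219 = \left(-455 + \sqrt{-25}\right) \left(-84 + 288 + 231 - 792\right) - 1219 = \left(-455 + 5 i\right) \left(-357\right) - 1219 = \left(162435 - 1785 i\right) - 1219 = 161216 - 1785 i$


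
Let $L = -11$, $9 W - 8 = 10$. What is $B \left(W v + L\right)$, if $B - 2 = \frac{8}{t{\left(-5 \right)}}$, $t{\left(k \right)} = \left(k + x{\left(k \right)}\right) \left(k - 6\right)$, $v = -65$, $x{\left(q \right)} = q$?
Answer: $- \frac{16074}{55} \approx -292.25$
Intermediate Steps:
$W = 2$ ($W = \frac{8}{9} + \frac{1}{9} \cdot 10 = \frac{8}{9} + \frac{10}{9} = 2$)
$t{\left(k \right)} = 2 k \left(-6 + k\right)$ ($t{\left(k \right)} = \left(k + k\right) \left(k - 6\right) = 2 k \left(-6 + k\right)$)
$B = \frac{114}{55}$ ($B = 2 + \frac{8}{2 \left(-5\right) \left(-6 - 5\right)} = 2 + \frac{8}{2 \left(-5\right) \left(-11\right)} = 2 + \frac{8}{110} = 2 + 8 \cdot \frac{1}{110} = 2 + \frac{4}{55} = \frac{114}{55} \approx 2.0727$)
$B \left(W v + L\right) = \frac{114 \left(2 \left(-65\right) - 11\right)}{55} = \frac{114 \left(-130 - 11\right)}{55} = \frac{114}{55} \left(-141\right) = - \frac{16074}{55}$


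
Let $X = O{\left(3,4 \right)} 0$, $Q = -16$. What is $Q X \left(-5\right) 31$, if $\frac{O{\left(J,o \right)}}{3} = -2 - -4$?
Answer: $0$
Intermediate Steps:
$O{\left(J,o \right)} = 6$ ($O{\left(J,o \right)} = 3 \left(-2 - -4\right) = 3 \left(-2 + 4\right) = 3 \cdot 2 = 6$)
$X = 0$ ($X = 6 \cdot 0 = 0$)
$Q X \left(-5\right) 31 = - 16 \cdot 0 \left(-5\right) 31 = \left(-16\right) 0 \cdot 31 = 0 \cdot 31 = 0$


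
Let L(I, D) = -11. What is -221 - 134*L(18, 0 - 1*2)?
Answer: 1253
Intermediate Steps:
-221 - 134*L(18, 0 - 1*2) = -221 - 134*(-11) = -221 + 1474 = 1253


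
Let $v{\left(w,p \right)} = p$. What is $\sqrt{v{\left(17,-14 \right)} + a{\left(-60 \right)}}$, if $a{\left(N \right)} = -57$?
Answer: $i \sqrt{71} \approx 8.4261 i$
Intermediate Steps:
$\sqrt{v{\left(17,-14 \right)} + a{\left(-60 \right)}} = \sqrt{-14 - 57} = \sqrt{-71} = i \sqrt{71}$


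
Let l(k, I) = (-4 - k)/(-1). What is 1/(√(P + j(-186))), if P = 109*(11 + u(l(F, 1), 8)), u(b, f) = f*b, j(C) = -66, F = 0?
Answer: √4621/4621 ≈ 0.014711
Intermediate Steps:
l(k, I) = 4 + k (l(k, I) = (-4 - k)*(-1) = 4 + k)
u(b, f) = b*f
P = 4687 (P = 109*(11 + (4 + 0)*8) = 109*(11 + 4*8) = 109*(11 + 32) = 109*43 = 4687)
1/(√(P + j(-186))) = 1/(√(4687 - 66)) = 1/(√4621) = √4621/4621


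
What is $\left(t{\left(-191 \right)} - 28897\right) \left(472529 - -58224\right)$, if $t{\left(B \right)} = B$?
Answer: $-15438543264$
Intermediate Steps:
$\left(t{\left(-191 \right)} - 28897\right) \left(472529 - -58224\right) = \left(-191 - 28897\right) \left(472529 - -58224\right) = - 29088 \left(472529 + \left(-88057 + 146281\right)\right) = - 29088 \left(472529 + 58224\right) = \left(-29088\right) 530753 = -15438543264$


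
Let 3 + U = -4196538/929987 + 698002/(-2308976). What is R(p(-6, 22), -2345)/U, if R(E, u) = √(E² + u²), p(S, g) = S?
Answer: -1073658831656*√5499061/8390395650499 ≈ -300.07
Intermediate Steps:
U = -8390395650499/1073658831656 (U = -3 + (-4196538/929987 + 698002/(-2308976)) = -3 + (-4196538*1/929987 + 698002*(-1/2308976)) = -3 + (-4196538/929987 - 349001/1154488) = -3 - 5169419155531/1073658831656 = -8390395650499/1073658831656 ≈ -7.8148)
R(p(-6, 22), -2345)/U = √((-6)² + (-2345)²)/(-8390395650499/1073658831656) = √(36 + 5499025)*(-1073658831656/8390395650499) = √5499061*(-1073658831656/8390395650499) = -1073658831656*√5499061/8390395650499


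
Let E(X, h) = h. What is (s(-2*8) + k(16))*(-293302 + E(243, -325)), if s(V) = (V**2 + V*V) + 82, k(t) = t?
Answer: -179112470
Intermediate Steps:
s(V) = 82 + 2*V**2 (s(V) = (V**2 + V**2) + 82 = 2*V**2 + 82 = 82 + 2*V**2)
(s(-2*8) + k(16))*(-293302 + E(243, -325)) = ((82 + 2*(-2*8)**2) + 16)*(-293302 - 325) = ((82 + 2*(-16)**2) + 16)*(-293627) = ((82 + 2*256) + 16)*(-293627) = ((82 + 512) + 16)*(-293627) = (594 + 16)*(-293627) = 610*(-293627) = -179112470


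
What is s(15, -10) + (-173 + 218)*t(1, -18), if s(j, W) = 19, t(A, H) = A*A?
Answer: 64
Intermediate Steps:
t(A, H) = A²
s(15, -10) + (-173 + 218)*t(1, -18) = 19 + (-173 + 218)*1² = 19 + 45*1 = 19 + 45 = 64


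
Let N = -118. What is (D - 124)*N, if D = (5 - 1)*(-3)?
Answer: 16048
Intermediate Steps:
D = -12 (D = 4*(-3) = -12)
(D - 124)*N = (-12 - 124)*(-118) = -136*(-118) = 16048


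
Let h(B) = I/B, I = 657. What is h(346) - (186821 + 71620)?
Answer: -89419929/346 ≈ -2.5844e+5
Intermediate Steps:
h(B) = 657/B
h(346) - (186821 + 71620) = 657/346 - (186821 + 71620) = 657*(1/346) - 1*258441 = 657/346 - 258441 = -89419929/346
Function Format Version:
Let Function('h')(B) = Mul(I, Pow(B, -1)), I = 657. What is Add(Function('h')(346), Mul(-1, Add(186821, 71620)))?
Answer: Rational(-89419929, 346) ≈ -2.5844e+5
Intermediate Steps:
Function('h')(B) = Mul(657, Pow(B, -1))
Add(Function('h')(346), Mul(-1, Add(186821, 71620))) = Add(Mul(657, Pow(346, -1)), Mul(-1, Add(186821, 71620))) = Add(Mul(657, Rational(1, 346)), Mul(-1, 258441)) = Add(Rational(657, 346), -258441) = Rational(-89419929, 346)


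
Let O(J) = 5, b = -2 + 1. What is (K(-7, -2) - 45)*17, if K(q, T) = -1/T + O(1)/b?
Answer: -1683/2 ≈ -841.50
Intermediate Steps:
b = -1
K(q, T) = -5 - 1/T (K(q, T) = -1/T + 5/(-1) = -1/T + 5*(-1) = -1/T - 5 = -5 - 1/T)
(K(-7, -2) - 45)*17 = ((-5 - 1/(-2)) - 45)*17 = ((-5 - 1*(-1/2)) - 45)*17 = ((-5 + 1/2) - 45)*17 = (-9/2 - 45)*17 = -99/2*17 = -1683/2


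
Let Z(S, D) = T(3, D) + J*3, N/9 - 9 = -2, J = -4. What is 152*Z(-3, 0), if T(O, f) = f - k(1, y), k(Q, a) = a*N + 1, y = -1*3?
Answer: 26752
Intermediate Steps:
N = 63 (N = 81 + 9*(-2) = 81 - 18 = 63)
y = -3
k(Q, a) = 1 + 63*a (k(Q, a) = a*63 + 1 = 63*a + 1 = 1 + 63*a)
T(O, f) = 188 + f (T(O, f) = f - (1 + 63*(-3)) = f - (1 - 189) = f - 1*(-188) = f + 188 = 188 + f)
Z(S, D) = 176 + D (Z(S, D) = (188 + D) - 4*3 = (188 + D) - 12 = 176 + D)
152*Z(-3, 0) = 152*(176 + 0) = 152*176 = 26752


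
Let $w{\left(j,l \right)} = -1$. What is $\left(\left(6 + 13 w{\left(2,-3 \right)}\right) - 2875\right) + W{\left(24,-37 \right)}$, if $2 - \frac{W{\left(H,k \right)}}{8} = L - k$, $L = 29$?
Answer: $-3394$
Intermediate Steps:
$W{\left(H,k \right)} = -216 + 8 k$ ($W{\left(H,k \right)} = 16 - 8 \left(29 - k\right) = 16 + \left(-232 + 8 k\right) = -216 + 8 k$)
$\left(\left(6 + 13 w{\left(2,-3 \right)}\right) - 2875\right) + W{\left(24,-37 \right)} = \left(\left(6 + 13 \left(-1\right)\right) - 2875\right) + \left(-216 + 8 \left(-37\right)\right) = \left(\left(6 - 13\right) - 2875\right) - 512 = \left(-7 - 2875\right) - 512 = -2882 - 512 = -3394$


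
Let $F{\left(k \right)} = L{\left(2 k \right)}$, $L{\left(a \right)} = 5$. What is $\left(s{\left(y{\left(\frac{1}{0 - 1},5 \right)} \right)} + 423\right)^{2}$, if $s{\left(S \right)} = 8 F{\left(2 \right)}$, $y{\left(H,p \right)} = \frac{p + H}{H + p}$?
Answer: $214369$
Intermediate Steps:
$F{\left(k \right)} = 5$
$y{\left(H,p \right)} = 1$ ($y{\left(H,p \right)} = \frac{H + p}{H + p} = 1$)
$s{\left(S \right)} = 40$ ($s{\left(S \right)} = 8 \cdot 5 = 40$)
$\left(s{\left(y{\left(\frac{1}{0 - 1},5 \right)} \right)} + 423\right)^{2} = \left(40 + 423\right)^{2} = 463^{2} = 214369$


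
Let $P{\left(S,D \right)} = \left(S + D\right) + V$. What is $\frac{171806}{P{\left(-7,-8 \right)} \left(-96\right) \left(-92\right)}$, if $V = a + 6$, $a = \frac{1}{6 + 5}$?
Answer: $- \frac{944933}{432768} \approx -2.1835$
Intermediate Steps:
$a = \frac{1}{11} \approx 0.090909$
$V = \frac{67}{11}$ ($V = \frac{1}{11} + 6 = \frac{67}{11} \approx 6.0909$)
$P{\left(S,D \right)} = \frac{67}{11} + D + S$ ($P{\left(S,D \right)} = \left(S + D\right) + \frac{67}{11} = \left(D + S\right) + \frac{67}{11} = \frac{67}{11} + D + S$)
$\frac{171806}{P{\left(-7,-8 \right)} \left(-96\right) \left(-92\right)} = \frac{171806}{\left(\frac{67}{11} - 8 - 7\right) \left(-96\right) \left(-92\right)} = \frac{171806}{\left(- \frac{98}{11}\right) \left(-96\right) \left(-92\right)} = \frac{171806}{\frac{9408}{11} \left(-92\right)} = \frac{171806}{- \frac{865536}{11}} = 171806 \left(- \frac{11}{865536}\right) = - \frac{944933}{432768}$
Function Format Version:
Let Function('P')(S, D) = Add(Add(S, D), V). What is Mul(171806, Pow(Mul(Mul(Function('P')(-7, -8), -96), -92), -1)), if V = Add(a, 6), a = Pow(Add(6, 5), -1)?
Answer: Rational(-944933, 432768) ≈ -2.1835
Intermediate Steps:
a = Rational(1, 11) (a = Pow(11, -1) = Rational(1, 11) ≈ 0.090909)
V = Rational(67, 11) (V = Add(Rational(1, 11), 6) = Rational(67, 11) ≈ 6.0909)
Function('P')(S, D) = Add(Rational(67, 11), D, S) (Function('P')(S, D) = Add(Add(S, D), Rational(67, 11)) = Add(Add(D, S), Rational(67, 11)) = Add(Rational(67, 11), D, S))
Mul(171806, Pow(Mul(Mul(Function('P')(-7, -8), -96), -92), -1)) = Mul(171806, Pow(Mul(Mul(Add(Rational(67, 11), -8, -7), -96), -92), -1)) = Mul(171806, Pow(Mul(Mul(Rational(-98, 11), -96), -92), -1)) = Mul(171806, Pow(Mul(Rational(9408, 11), -92), -1)) = Mul(171806, Pow(Rational(-865536, 11), -1)) = Mul(171806, Rational(-11, 865536)) = Rational(-944933, 432768)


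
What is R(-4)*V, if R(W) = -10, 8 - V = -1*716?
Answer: -7240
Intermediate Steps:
V = 724 (V = 8 - (-1)*716 = 8 - 1*(-716) = 8 + 716 = 724)
R(-4)*V = -10*724 = -7240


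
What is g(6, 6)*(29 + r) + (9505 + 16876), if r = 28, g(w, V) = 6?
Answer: 26723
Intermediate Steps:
g(6, 6)*(29 + r) + (9505 + 16876) = 6*(29 + 28) + (9505 + 16876) = 6*57 + 26381 = 342 + 26381 = 26723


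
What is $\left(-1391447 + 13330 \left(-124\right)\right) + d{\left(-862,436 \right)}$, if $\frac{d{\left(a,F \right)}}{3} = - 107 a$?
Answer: $-2767665$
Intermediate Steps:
$d{\left(a,F \right)} = - 321 a$ ($d{\left(a,F \right)} = 3 \left(- 107 a\right) = - 321 a$)
$\left(-1391447 + 13330 \left(-124\right)\right) + d{\left(-862,436 \right)} = \left(-1391447 + 13330 \left(-124\right)\right) - -276702 = \left(-1391447 - 1652920\right) + 276702 = -3044367 + 276702 = -2767665$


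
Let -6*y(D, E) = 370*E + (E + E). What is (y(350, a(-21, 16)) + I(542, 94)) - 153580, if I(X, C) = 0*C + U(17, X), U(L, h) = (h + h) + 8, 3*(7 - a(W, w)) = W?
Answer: -153356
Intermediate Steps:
a(W, w) = 7 - W/3
U(L, h) = 8 + 2*h (U(L, h) = 2*h + 8 = 8 + 2*h)
I(X, C) = 8 + 2*X (I(X, C) = 0*C + (8 + 2*X) = 0 + (8 + 2*X) = 8 + 2*X)
y(D, E) = -62*E (y(D, E) = -(370*E + (E + E))/6 = -(370*E + 2*E)/6 = -62*E)
(y(350, a(-21, 16)) + I(542, 94)) - 153580 = (-62*(7 - ⅓*(-21)) + (8 + 2*542)) - 153580 = (-62*(7 + 7) + (8 + 1084)) - 153580 = (-62*14 + 1092) - 153580 = (-868 + 1092) - 153580 = 224 - 153580 = -153356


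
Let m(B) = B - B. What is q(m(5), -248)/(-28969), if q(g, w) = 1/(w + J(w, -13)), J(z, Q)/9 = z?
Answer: 1/71843120 ≈ 1.3919e-8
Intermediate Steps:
J(z, Q) = 9*z
m(B) = 0
q(g, w) = 1/(10*w) (q(g, w) = 1/(w + 9*w) = 1/(10*w))
q(m(5), -248)/(-28969) = ((1/10)/(-248))/(-28969) = ((1/10)*(-1/248))*(-1/28969) = -1/2480*(-1/28969) = 1/71843120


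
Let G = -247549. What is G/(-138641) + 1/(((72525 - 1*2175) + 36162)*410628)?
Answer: 10827003463965905/6063715010880576 ≈ 1.7855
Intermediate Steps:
G/(-138641) + 1/(((72525 - 1*2175) + 36162)*410628) = -247549/(-138641) + 1/(((72525 - 1*2175) + 36162)*410628) = -247549*(-1/138641) + (1/410628)/((72525 - 2175) + 36162) = 247549/138641 + (1/410628)/(70350 + 36162) = 247549/138641 + (1/410628)/106512 = 247549/138641 + (1/106512)*(1/410628) = 247549/138641 + 1/43736809536 = 10827003463965905/6063715010880576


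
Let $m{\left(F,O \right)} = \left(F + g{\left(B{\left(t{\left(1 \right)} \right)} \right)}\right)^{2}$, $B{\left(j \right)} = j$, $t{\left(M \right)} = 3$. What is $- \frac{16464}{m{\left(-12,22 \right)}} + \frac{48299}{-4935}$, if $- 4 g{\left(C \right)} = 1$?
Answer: $- \frac{589739}{4935} \approx -119.5$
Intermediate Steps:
$g{\left(C \right)} = - \frac{1}{4}$ ($g{\left(C \right)} = \left(- \frac{1}{4}\right) 1 = - \frac{1}{4}$)
$m{\left(F,O \right)} = \left(- \frac{1}{4} + F\right)^{2}$ ($m{\left(F,O \right)} = \left(F - \frac{1}{4}\right)^{2} = \left(- \frac{1}{4} + F\right)^{2}$)
$- \frac{16464}{m{\left(-12,22 \right)}} + \frac{48299}{-4935} = - \frac{16464}{\frac{1}{16} \left(-1 + 4 \left(-12\right)\right)^{2}} + \frac{48299}{-4935} = - \frac{16464}{\frac{1}{16} \left(-1 - 48\right)^{2}} + 48299 \left(- \frac{1}{4935}\right) = - \frac{16464}{\frac{1}{16} \left(-49\right)^{2}} - \frac{48299}{4935} = - \frac{16464}{\frac{1}{16} \cdot 2401} - \frac{48299}{4935} = - \frac{16464}{\frac{2401}{16}} - \frac{48299}{4935} = \left(-16464\right) \frac{16}{2401} - \frac{48299}{4935} = - \frac{768}{7} - \frac{48299}{4935} = - \frac{589739}{4935}$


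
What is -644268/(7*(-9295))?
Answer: 644268/65065 ≈ 9.9019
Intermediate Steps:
-644268/(7*(-9295)) = -644268/(-65065) = -644268*(-1/65065) = 644268/65065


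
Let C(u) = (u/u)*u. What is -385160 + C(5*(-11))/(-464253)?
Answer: -178811685425/464253 ≈ -3.8516e+5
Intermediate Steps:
C(u) = u (C(u) = 1*u = u)
-385160 + C(5*(-11))/(-464253) = -385160 + (5*(-11))/(-464253) = -385160 - 55*(-1/464253) = -385160 + 55/464253 = -178811685425/464253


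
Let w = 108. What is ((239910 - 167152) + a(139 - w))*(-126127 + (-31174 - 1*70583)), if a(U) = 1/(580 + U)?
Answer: -10130614895876/611 ≈ -1.6580e+10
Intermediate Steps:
((239910 - 167152) + a(139 - w))*(-126127 + (-31174 - 1*70583)) = ((239910 - 167152) + 1/(580 + (139 - 1*108)))*(-126127 + (-31174 - 1*70583)) = (72758 + 1/(580 + (139 - 108)))*(-126127 + (-31174 - 70583)) = (72758 + 1/(580 + 31))*(-126127 - 101757) = (72758 + 1/611)*(-227884) = (44455139/611)*(-227884) = -10130614895876/611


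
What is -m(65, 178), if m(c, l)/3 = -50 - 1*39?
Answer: 267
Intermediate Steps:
m(c, l) = -267 (m(c, l) = 3*(-50 - 1*39) = 3*(-50 - 39) = 3*(-89) = -267)
-m(65, 178) = -1*(-267) = 267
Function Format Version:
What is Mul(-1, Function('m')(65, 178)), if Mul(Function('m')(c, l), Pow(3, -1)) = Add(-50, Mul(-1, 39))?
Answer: 267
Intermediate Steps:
Function('m')(c, l) = -267 (Function('m')(c, l) = Mul(3, Add(-50, Mul(-1, 39))) = Mul(3, Add(-50, -39)) = Mul(3, -89) = -267)
Mul(-1, Function('m')(65, 178)) = Mul(-1, -267) = 267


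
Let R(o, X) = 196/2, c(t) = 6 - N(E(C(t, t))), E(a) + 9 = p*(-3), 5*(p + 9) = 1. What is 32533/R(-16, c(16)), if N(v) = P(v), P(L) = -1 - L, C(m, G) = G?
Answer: 32533/98 ≈ 331.97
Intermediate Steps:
p = -44/5 (p = -9 + (1/5)*1 = -9 + 1/5 = -44/5 ≈ -8.8000)
E(a) = 87/5 (E(a) = -9 - 44/5*(-3) = -9 + 132/5 = 87/5)
N(v) = -1 - v
c(t) = 122/5 (c(t) = 6 - (-1 - 1*87/5) = 6 - (-1 - 87/5) = 6 - 1*(-92/5) = 6 + 92/5 = 122/5)
R(o, X) = 98 (R(o, X) = 196*(1/2) = 98)
32533/R(-16, c(16)) = 32533/98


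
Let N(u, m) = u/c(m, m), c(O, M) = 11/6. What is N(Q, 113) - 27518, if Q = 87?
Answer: -302176/11 ≈ -27471.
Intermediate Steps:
c(O, M) = 11/6 (c(O, M) = 11*(⅙) = 11/6)
N(u, m) = 6*u/11 (N(u, m) = u/(11/6) = u*(6/11) = 6*u/11)
N(Q, 113) - 27518 = (6/11)*87 - 27518 = 522/11 - 27518 = -302176/11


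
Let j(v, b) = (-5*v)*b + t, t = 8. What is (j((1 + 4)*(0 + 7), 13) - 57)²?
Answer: 5400976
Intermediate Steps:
j(v, b) = 8 - 5*b*v (j(v, b) = (-5*v)*b + 8 = -5*b*v + 8 = 8 - 5*b*v)
(j((1 + 4)*(0 + 7), 13) - 57)² = ((8 - 5*13*(1 + 4)*(0 + 7)) - 57)² = ((8 - 5*13*5*7) - 57)² = ((8 - 5*13*35) - 57)² = ((8 - 2275) - 57)² = (-2267 - 57)² = (-2324)² = 5400976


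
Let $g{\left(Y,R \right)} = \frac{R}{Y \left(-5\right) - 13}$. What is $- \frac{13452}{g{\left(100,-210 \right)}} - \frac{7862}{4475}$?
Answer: $- \frac{1029435704}{31325} \approx -32863.0$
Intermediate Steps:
$g{\left(Y,R \right)} = \frac{R}{-13 - 5 Y}$ ($g{\left(Y,R \right)} = \frac{R}{- 5 Y - 13} = \frac{R}{-13 - 5 Y}$)
$- \frac{13452}{g{\left(100,-210 \right)}} - \frac{7862}{4475} = - \frac{13452}{\left(-1\right) \left(-210\right) \frac{1}{13 + 5 \cdot 100}} - \frac{7862}{4475} = - \frac{13452}{\left(-1\right) \left(-210\right) \frac{1}{13 + 500}} - \frac{7862}{4475} = - \frac{13452}{\left(-1\right) \left(-210\right) \frac{1}{513}} - \frac{7862}{4475} = - \frac{13452}{\frac{70}{171}} - \frac{7862}{4475} = \left(-13452\right) \frac{171}{70} - \frac{7862}{4475} = - \frac{1150146}{35} - \frac{7862}{4475} = - \frac{1029435704}{31325}$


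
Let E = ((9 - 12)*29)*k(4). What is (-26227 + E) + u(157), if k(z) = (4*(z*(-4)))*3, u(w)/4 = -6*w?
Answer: -13291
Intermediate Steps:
u(w) = -24*w (u(w) = 4*(-6*w) = -24*w)
k(z) = -48*z (k(z) = (4*(-4*z))*3 = -16*z*3 = -48*z)
E = 16704 (E = ((9 - 12)*29)*(-48*4) = -3*29*(-192) = -87*(-192) = 16704)
(-26227 + E) + u(157) = (-26227 + 16704) - 24*157 = -9523 - 3768 = -13291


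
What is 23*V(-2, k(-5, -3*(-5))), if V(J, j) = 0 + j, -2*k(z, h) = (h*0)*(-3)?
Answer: 0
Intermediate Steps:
k(z, h) = 0 (k(z, h) = -h*0*(-3)/2 = -0*(-3) = -½*0 = 0)
V(J, j) = j
23*V(-2, k(-5, -3*(-5))) = 23*0 = 0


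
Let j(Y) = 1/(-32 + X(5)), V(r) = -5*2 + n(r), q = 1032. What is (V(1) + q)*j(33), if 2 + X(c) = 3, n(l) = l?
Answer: -33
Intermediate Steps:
X(c) = 1 (X(c) = -2 + 3 = 1)
V(r) = -10 + r (V(r) = -5*2 + r = -10 + r)
j(Y) = -1/31 (j(Y) = 1/(-32 + 1) = 1/(-31) = -1/31)
(V(1) + q)*j(33) = ((-10 + 1) + 1032)*(-1/31) = (-9 + 1032)*(-1/31) = 1023*(-1/31) = -33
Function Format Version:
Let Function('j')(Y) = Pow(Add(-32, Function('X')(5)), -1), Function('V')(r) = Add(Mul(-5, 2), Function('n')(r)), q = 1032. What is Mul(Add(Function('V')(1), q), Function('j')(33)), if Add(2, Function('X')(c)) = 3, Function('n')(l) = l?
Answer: -33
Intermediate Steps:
Function('X')(c) = 1 (Function('X')(c) = Add(-2, 3) = 1)
Function('V')(r) = Add(-10, r) (Function('V')(r) = Add(Mul(-5, 2), r) = Add(-10, r))
Function('j')(Y) = Rational(-1, 31) (Function('j')(Y) = Pow(Add(-32, 1), -1) = Pow(-31, -1) = Rational(-1, 31))
Mul(Add(Function('V')(1), q), Function('j')(33)) = Mul(Add(Add(-10, 1), 1032), Rational(-1, 31)) = Mul(Add(-9, 1032), Rational(-1, 31)) = Mul(1023, Rational(-1, 31)) = -33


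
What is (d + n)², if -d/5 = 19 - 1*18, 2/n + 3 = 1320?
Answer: 43335889/1734489 ≈ 24.985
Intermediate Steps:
n = 2/1317 (n = 2/(-3 + 1320) = 2/1317 ≈ 0.0015186)
d = -5 (d = -5*(19 - 1*18) = -5*(19 - 18) = -5*1 = -5)
(d + n)² = (-5 + 2/1317)² = (-6583/1317)² = 43335889/1734489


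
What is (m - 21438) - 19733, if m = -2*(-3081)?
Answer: -35009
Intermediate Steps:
m = 6162
(m - 21438) - 19733 = (6162 - 21438) - 19733 = -15276 - 19733 = -35009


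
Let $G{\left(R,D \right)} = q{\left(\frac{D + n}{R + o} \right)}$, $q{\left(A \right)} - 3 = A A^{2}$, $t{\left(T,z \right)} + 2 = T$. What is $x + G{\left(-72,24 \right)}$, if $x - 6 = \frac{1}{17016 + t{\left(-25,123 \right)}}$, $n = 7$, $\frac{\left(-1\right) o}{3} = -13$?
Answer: $\frac{1662906625}{203511231} \approx 8.1711$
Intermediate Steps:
$o = 39$ ($o = \left(-3\right) \left(-13\right) = 39$)
$t{\left(T,z \right)} = -2 + T$
$q{\left(A \right)} = 3 + A^{3}$ ($q{\left(A \right)} = 3 + A A^{2} = 3 + A^{3}$)
$G{\left(R,D \right)} = 3 + \frac{\left(7 + D\right)^{3}}{\left(39 + R\right)^{3}}$ ($G{\left(R,D \right)} = 3 + \left(\frac{D + 7}{R + 39}\right)^{3} = 3 + \left(\frac{7 + D}{39 + R}\right)^{3} = 3 + \frac{\left(7 + D\right)^{3}}{\left(39 + R\right)^{3}}$)
$x = \frac{101935}{16989}$ ($x = 6 + \frac{1}{17016 - 27} = 6 + \frac{1}{16989} = \frac{101935}{16989} \approx 6.0001$)
$x + G{\left(-72,24 \right)} = \frac{101935}{16989} + \left(3 + \frac{\left(7 + 24\right)^{3}}{\left(39 - 72\right)^{3}}\right) = \frac{101935}{16989} + \left(3 + \frac{31^{3}}{-35937}\right) = \frac{101935}{16989} + \left(3 + 29791 \left(- \frac{1}{35937}\right)\right) = \frac{101935}{16989} + \left(3 - \frac{29791}{35937}\right) = \frac{101935}{16989} + \frac{78020}{35937} = \frac{1662906625}{203511231}$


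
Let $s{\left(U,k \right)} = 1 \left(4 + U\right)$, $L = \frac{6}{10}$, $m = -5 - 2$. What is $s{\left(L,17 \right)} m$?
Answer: $- \frac{161}{5} \approx -32.2$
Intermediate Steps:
$m = -7$
$L = \frac{3}{5}$ ($L = 6 \cdot \frac{1}{10} = \frac{3}{5} \approx 0.6$)
$s{\left(U,k \right)} = 4 + U$
$s{\left(L,17 \right)} m = \left(4 + \frac{3}{5}\right) \left(-7\right) = \frac{23}{5} \left(-7\right) = - \frac{161}{5}$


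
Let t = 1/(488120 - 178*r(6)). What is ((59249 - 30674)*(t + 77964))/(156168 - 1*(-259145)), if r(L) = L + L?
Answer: 1082685506687775/201835472992 ≈ 5364.2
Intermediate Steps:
r(L) = 2*L
t = 1/485984 (t = 1/(488120 - 356*6) = 1/(488120 - 178*12) = 1/(488120 - 2136) = 1/485984 ≈ 2.0577e-6)
((59249 - 30674)*(t + 77964))/(156168 - 1*(-259145)) = ((59249 - 30674)*(1/485984 + 77964))/(156168 - 1*(-259145)) = (28575*(37889256577/485984))/(156168 + 259145) = (1082685506687775/485984)/415313 = (1082685506687775/485984)*(1/415313) = 1082685506687775/201835472992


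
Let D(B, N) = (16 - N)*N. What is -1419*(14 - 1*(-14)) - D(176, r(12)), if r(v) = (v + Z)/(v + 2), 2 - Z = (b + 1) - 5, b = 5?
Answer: -7790215/196 ≈ -39746.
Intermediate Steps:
Z = 1 (Z = 2 - ((5 + 1) - 5) = 2 - (6 - 5) = 2 - 1*1 = 2 - 1 = 1)
r(v) = (1 + v)/(2 + v) (r(v) = (v + 1)/(v + 2) = (1 + v)/(2 + v))
D(B, N) = N*(16 - N)
-1419*(14 - 1*(-14)) - D(176, r(12)) = -1419*(14 - 1*(-14)) - (1 + 12)/(2 + 12)*(16 - (1 + 12)/(2 + 12)) = -1419*(14 + 14) - 13/14*(16 - 13/14) = -1419*28 - (1/14)*13*(16 - 13/14) = -39732 - 13*(16 - 1*13/14)/14 = -39732 - 13*(16 - 13/14)/14 = -39732 - 13*211/(14*14) = -39732 - 1*2743/196 = -39732 - 2743/196 = -7790215/196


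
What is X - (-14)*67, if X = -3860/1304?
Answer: 304823/326 ≈ 935.04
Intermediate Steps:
X = -965/326 (X = -3860*1/1304 = -965/326 ≈ -2.9601)
X - (-14)*67 = -965/326 - (-14)*67 = -965/326 - 1*(-938) = -965/326 + 938 = 304823/326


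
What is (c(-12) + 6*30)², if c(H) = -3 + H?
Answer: 27225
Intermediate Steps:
(c(-12) + 6*30)² = ((-3 - 12) + 6*30)² = (-15 + 180)² = 165² = 27225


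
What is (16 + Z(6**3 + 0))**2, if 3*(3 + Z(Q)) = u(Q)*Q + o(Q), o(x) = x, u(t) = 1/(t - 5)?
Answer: 324252049/44521 ≈ 7283.1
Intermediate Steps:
u(t) = 1/(-5 + t)
Z(Q) = -3 + Q/3 + Q/(3*(-5 + Q)) (Z(Q) = -3 + (Q/(-5 + Q) + Q)/3 = -3 + (Q + Q/(-5 + Q))/3 = -3 + (Q/3 + Q/(3*(-5 + Q))) = -3 + Q/3 + Q/(3*(-5 + Q)))
(16 + Z(6**3 + 0))**2 = (16 + ((6**3 + 0) + (-9 + (6**3 + 0))*(-5 + (6**3 + 0)))/(3*(-5 + (6**3 + 0))))**2 = (16 + ((216 + 0) + (-9 + (216 + 0))*(-5 + (216 + 0)))/(3*(-5 + (216 + 0))))**2 = (16 + (216 + (-9 + 216)*(-5 + 216))/(3*(-5 + 216)))**2 = (16 + (1/3)*(216 + 207*211)/211)**2 = (16 + (1/3)*(1/211)*(216 + 43677))**2 = (16 + (1/3)*(1/211)*43893)**2 = (16 + 14631/211)**2 = (18007/211)**2 = 324252049/44521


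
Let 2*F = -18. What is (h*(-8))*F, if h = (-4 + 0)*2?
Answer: -576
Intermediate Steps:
F = -9 (F = (½)*(-18) = -9)
h = -8 (h = -4*2 = -8)
(h*(-8))*F = -8*(-8)*(-9) = 64*(-9) = -576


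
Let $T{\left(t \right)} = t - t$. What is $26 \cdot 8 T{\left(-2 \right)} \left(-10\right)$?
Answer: $0$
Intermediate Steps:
$T{\left(t \right)} = 0$
$26 \cdot 8 T{\left(-2 \right)} \left(-10\right) = 26 \cdot 8 \cdot 0 \left(-10\right) = 26 \cdot 0 \left(-10\right) = 0 \left(-10\right) = 0$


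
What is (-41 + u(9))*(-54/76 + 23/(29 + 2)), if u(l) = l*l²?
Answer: 12728/589 ≈ 21.609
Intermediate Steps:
u(l) = l³
(-41 + u(9))*(-54/76 + 23/(29 + 2)) = (-41 + 9³)*(-54/76 + 23/(29 + 2)) = (-41 + 729)*(-54*1/76 + 23/31) = 688*(-27/38 + 23*(1/31)) = 688*(-27/38 + 23/31) = 688*(37/1178) = 12728/589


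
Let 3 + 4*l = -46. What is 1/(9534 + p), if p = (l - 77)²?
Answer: 16/279993 ≈ 5.7144e-5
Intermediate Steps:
l = -49/4 (l = -¾ + (¼)*(-46) = -¾ - 23/2 = -49/4 ≈ -12.250)
p = 127449/16 (p = (-49/4 - 77)² = (-357/4)² = 127449/16 ≈ 7965.6)
1/(9534 + p) = 1/(9534 + 127449/16) = 1/(279993/16) = 16/279993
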